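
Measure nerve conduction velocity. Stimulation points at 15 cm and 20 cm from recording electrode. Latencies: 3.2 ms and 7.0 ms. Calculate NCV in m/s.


Distance = (20 - 15) / 100 = 0.05 m
dt = (7.0 - 3.2) / 1000 = 0.0038 s
NCV = dist / dt = 13.16 m/s


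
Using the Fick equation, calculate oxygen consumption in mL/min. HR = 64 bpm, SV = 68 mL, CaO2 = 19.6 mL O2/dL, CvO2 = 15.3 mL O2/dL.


CO = HR*SV = 64*68/1000 = 4.352 L/min
a-v O2 diff = 19.6 - 15.3 = 4.3 mL/dL
VO2 = CO * (CaO2-CvO2) * 10 dL/L
VO2 = 4.352 * 4.3 * 10
VO2 = 187.1 mL/min


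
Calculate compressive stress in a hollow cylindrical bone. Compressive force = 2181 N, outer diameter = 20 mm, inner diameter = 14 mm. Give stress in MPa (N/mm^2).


A = pi*(r_o^2 - r_i^2)
r_o = 10 mm, r_i = 7 mm
A = 160.221 mm^2
sigma = F/A = 2181 / 160.221
sigma = 13.61 MPa


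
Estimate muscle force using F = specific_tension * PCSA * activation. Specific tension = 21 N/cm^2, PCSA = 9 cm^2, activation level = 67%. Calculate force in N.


F = sigma * PCSA * activation
F = 21 * 9 * 0.67
F = 126.6 N


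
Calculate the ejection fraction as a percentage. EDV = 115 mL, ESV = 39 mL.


SV = EDV - ESV = 115 - 39 = 76 mL
EF = SV/EDV * 100 = 76/115 * 100
EF = 66.09%


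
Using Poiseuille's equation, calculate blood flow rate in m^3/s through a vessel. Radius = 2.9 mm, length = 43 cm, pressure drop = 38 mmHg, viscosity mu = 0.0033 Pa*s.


Q = pi*r^4*dP / (8*mu*L)
r = 0.0029 m, L = 0.43 m
dP = 38 mmHg = 5066.236 Pa
Q = 9.9164e-05 m^3/s


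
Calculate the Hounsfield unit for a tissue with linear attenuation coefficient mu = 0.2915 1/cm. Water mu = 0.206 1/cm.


HU = ((mu_tissue - mu_water) / mu_water) * 1000
HU = ((0.2915 - 0.206) / 0.206) * 1000
HU = 415


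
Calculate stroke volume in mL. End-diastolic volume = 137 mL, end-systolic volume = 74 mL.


SV = EDV - ESV
SV = 137 - 74
SV = 63 mL


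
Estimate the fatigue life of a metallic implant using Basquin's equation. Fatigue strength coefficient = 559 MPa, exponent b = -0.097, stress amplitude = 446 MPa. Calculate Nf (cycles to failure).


sigma_a = sigma_f' * (2Nf)^b
2Nf = (sigma_a/sigma_f')^(1/b)
2Nf = (446/559)^(1/-0.097)
2Nf = 10.258942
Nf = 5.129


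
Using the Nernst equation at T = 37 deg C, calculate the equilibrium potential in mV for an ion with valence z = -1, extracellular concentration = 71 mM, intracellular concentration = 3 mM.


E = (RT/(zF)) * ln(C_out/C_in)
T = 37 + 273.15 = 310.15 K
E = (8.314 * 310.15 / (-1 * 96485)) * ln(71/3)
E = -84.56 mV


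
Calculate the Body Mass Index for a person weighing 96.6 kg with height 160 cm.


BMI = weight / height^2
height = 160 cm = 1.6 m
BMI = 96.6 / 1.6^2
BMI = 37.73 kg/m^2


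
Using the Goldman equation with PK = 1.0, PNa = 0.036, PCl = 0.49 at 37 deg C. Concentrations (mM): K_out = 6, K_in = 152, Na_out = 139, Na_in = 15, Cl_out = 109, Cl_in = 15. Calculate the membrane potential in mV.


Vm = (RT/F)*ln((PK*Ko + PNa*Nao + PCl*Cli)/(PK*Ki + PNa*Nai + PCl*Clo))
Numer = 18.354, Denom = 205.95
Vm = -64.62 mV


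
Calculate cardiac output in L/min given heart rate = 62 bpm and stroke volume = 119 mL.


CO = HR * SV
CO = 62 * 119 / 1000
CO = 7.378 L/min


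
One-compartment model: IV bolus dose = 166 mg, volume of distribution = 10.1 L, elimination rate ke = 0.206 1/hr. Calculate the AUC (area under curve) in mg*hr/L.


C0 = Dose/Vd = 166/10.1 = 16.4356 mg/L
AUC = C0/ke = 16.4356/0.206
AUC = 79.78 mg*hr/L


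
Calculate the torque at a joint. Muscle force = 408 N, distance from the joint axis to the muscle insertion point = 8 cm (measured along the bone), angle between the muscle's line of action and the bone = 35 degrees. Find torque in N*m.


Torque = F * d * sin(theta)   (moment arm = d*sin(theta))
d = 8 cm = 0.08 m
Torque = 408 * 0.08 * sin(35)
Torque = 18.72 N*m


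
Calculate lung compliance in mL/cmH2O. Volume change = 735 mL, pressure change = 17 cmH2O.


C = dV / dP
C = 735 / 17
C = 43.24 mL/cmH2O


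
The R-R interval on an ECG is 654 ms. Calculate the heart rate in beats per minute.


HR = 60 / RR_interval(s)
RR = 654 ms = 0.654 s
HR = 60 / 0.654 = 91.74 bpm


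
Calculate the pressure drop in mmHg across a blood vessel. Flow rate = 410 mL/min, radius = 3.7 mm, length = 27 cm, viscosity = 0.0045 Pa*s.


dP = 8*mu*L*Q / (pi*r^4)
Q = 410 mL/min = 6.83333e-06 m^3/s
dP = 112.809 Pa = 112.809 / 133.322 mmHg = 0.8461 mmHg


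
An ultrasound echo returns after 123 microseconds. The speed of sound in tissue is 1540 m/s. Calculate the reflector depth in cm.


depth = c * t / 2
t = 123 us = 1.2300e-04 s
depth = 1540 * 1.2300e-04 / 2
depth = 0.09471 m = 9.471 cm


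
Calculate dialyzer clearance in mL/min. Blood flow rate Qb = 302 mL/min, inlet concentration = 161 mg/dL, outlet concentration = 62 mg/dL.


K = Qb * (Cb_in - Cb_out) / Cb_in
K = 302 * (161 - 62) / 161
K = 185.7 mL/min


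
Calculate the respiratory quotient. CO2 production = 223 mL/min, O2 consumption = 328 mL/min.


RQ = VCO2 / VO2
RQ = 223 / 328
RQ = 0.6799


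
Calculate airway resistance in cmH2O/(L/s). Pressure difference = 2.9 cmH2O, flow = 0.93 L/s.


R = dP / flow
R = 2.9 / 0.93
R = 3.118 cmH2O/(L/s)


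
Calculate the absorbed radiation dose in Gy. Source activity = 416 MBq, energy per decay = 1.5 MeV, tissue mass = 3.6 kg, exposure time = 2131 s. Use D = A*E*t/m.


A = 416 MBq = 4.1600e+08 Bq
E = 1.5 MeV = 2.403e-13 J
D = A*E*t/m = 4.1600e+08*2.403e-13*2131/3.6
D = 0.05917 Gy


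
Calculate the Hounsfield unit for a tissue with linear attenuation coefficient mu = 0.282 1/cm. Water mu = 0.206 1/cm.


HU = ((mu_tissue - mu_water) / mu_water) * 1000
HU = ((0.282 - 0.206) / 0.206) * 1000
HU = 368.9


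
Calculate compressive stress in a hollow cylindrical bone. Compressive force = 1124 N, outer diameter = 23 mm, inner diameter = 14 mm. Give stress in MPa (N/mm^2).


A = pi*(r_o^2 - r_i^2)
r_o = 11.5 mm, r_i = 7 mm
A = 261.538 mm^2
sigma = F/A = 1124 / 261.538
sigma = 4.298 MPa


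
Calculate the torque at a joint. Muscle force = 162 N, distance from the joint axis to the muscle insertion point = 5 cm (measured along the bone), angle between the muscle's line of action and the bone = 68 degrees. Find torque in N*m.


Torque = F * d * sin(theta)   (moment arm = d*sin(theta))
d = 5 cm = 0.05 m
Torque = 162 * 0.05 * sin(68)
Torque = 7.51 N*m


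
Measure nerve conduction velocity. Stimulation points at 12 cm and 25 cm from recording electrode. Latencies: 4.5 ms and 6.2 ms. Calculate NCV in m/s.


Distance = (25 - 12) / 100 = 0.13 m
dt = (6.2 - 4.5) / 1000 = 0.0017 s
NCV = dist / dt = 76.47 m/s


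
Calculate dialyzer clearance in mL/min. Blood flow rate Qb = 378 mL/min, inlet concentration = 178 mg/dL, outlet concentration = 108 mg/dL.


K = Qb * (Cb_in - Cb_out) / Cb_in
K = 378 * (178 - 108) / 178
K = 148.7 mL/min


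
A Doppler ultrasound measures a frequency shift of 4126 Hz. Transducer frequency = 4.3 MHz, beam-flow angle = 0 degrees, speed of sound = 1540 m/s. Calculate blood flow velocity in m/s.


v = fd * c / (2 * f0 * cos(theta))
v = 4126 * 1540 / (2 * 4.3000e+06 * cos(0))
v = 0.7388 m/s


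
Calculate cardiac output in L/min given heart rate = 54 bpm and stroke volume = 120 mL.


CO = HR * SV
CO = 54 * 120 / 1000
CO = 6.48 L/min


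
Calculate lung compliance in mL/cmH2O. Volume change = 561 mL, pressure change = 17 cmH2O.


C = dV / dP
C = 561 / 17
C = 33 mL/cmH2O


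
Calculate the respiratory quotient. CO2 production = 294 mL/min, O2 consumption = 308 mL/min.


RQ = VCO2 / VO2
RQ = 294 / 308
RQ = 0.9545


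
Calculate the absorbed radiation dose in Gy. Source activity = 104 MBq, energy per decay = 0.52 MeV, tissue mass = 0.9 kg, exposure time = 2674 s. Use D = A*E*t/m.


A = 104 MBq = 1.0400e+08 Bq
E = 0.52 MeV = 8.3304e-14 J
D = A*E*t/m = 1.0400e+08*8.3304e-14*2674/0.9
D = 0.02574 Gy


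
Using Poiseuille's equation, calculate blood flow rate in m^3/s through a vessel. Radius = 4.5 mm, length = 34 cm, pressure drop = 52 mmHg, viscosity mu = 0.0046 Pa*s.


Q = pi*r^4*dP / (8*mu*L)
r = 0.0045 m, L = 0.34 m
dP = 52 mmHg = 6932.744 Pa
Q = 7.1380e-04 m^3/s


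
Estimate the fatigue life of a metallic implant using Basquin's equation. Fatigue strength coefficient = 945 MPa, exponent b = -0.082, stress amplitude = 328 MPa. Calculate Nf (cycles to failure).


sigma_a = sigma_f' * (2Nf)^b
2Nf = (sigma_a/sigma_f')^(1/b)
2Nf = (328/945)^(1/-0.082)
2Nf = 402129.03
Nf = 2.011e+05


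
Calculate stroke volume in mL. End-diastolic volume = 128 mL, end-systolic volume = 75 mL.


SV = EDV - ESV
SV = 128 - 75
SV = 53 mL


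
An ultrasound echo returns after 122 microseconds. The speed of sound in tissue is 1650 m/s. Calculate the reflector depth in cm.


depth = c * t / 2
t = 122 us = 1.2200e-04 s
depth = 1650 * 1.2200e-04 / 2
depth = 0.10065 m = 10.065 cm


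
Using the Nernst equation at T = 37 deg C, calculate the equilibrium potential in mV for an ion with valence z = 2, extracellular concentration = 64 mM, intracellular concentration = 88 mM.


E = (RT/(zF)) * ln(C_out/C_in)
T = 37 + 273.15 = 310.15 K
E = (8.314 * 310.15 / (2 * 96485)) * ln(64/88)
E = -4.255 mV


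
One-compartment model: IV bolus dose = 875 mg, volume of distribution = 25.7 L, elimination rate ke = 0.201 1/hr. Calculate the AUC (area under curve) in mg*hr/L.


C0 = Dose/Vd = 875/25.7 = 34.0467 mg/L
AUC = C0/ke = 34.0467/0.201
AUC = 169.4 mg*hr/L


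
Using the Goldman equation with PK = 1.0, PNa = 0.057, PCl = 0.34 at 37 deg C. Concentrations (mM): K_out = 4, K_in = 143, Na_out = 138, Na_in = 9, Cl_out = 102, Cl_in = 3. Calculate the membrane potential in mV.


Vm = (RT/F)*ln((PK*Ko + PNa*Nao + PCl*Cli)/(PK*Ki + PNa*Nai + PCl*Clo))
Numer = 12.886, Denom = 178.193
Vm = -70.2 mV


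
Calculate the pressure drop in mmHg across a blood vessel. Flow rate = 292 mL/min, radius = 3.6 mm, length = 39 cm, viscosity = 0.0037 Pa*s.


dP = 8*mu*L*Q / (pi*r^4)
Q = 292 mL/min = 4.86667e-06 m^3/s
dP = 106.47 Pa = 106.47 / 133.322 mmHg = 0.7986 mmHg


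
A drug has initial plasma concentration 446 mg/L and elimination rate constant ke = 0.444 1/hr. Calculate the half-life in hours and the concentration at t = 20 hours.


t_half = ln(2) / ke = 0.693147 / 0.444 = 1.561 hr
C(t) = C0 * exp(-ke*t) = 446 * exp(-0.444*20)
C(20) = 0.06206 mg/L


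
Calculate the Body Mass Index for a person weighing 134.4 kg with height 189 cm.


BMI = weight / height^2
height = 189 cm = 1.89 m
BMI = 134.4 / 1.89^2
BMI = 37.62 kg/m^2


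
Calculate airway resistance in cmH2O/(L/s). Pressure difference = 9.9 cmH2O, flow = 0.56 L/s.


R = dP / flow
R = 9.9 / 0.56
R = 17.68 cmH2O/(L/s)


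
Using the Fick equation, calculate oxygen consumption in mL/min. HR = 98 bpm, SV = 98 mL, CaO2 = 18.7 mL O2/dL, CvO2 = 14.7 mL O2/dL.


CO = HR*SV = 98*98/1000 = 9.604 L/min
a-v O2 diff = 18.7 - 14.7 = 4 mL/dL
VO2 = CO * (CaO2-CvO2) * 10 dL/L
VO2 = 9.604 * 4 * 10
VO2 = 384.2 mL/min


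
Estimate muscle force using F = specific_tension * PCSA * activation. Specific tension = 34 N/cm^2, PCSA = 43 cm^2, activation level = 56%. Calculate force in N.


F = sigma * PCSA * activation
F = 34 * 43 * 0.56
F = 818.7 N


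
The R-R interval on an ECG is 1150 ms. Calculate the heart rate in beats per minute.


HR = 60 / RR_interval(s)
RR = 1150 ms = 1.15 s
HR = 60 / 1.15 = 52.17 bpm


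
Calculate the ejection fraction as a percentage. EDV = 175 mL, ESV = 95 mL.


SV = EDV - ESV = 175 - 95 = 80 mL
EF = SV/EDV * 100 = 80/175 * 100
EF = 45.71%


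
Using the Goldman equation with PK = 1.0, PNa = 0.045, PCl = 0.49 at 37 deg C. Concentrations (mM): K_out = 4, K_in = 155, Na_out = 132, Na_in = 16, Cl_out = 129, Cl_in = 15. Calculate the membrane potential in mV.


Vm = (RT/F)*ln((PK*Ko + PNa*Nao + PCl*Cli)/(PK*Ki + PNa*Nai + PCl*Clo))
Numer = 17.29, Denom = 218.93
Vm = -67.85 mV


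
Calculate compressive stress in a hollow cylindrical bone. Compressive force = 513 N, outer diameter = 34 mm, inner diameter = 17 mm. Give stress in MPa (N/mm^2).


A = pi*(r_o^2 - r_i^2)
r_o = 17 mm, r_i = 8.5 mm
A = 680.94 mm^2
sigma = F/A = 513 / 680.94
sigma = 0.7534 MPa


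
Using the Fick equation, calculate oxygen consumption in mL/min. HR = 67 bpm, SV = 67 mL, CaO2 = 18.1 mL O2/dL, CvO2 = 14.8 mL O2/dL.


CO = HR*SV = 67*67/1000 = 4.489 L/min
a-v O2 diff = 18.1 - 14.8 = 3.3 mL/dL
VO2 = CO * (CaO2-CvO2) * 10 dL/L
VO2 = 4.489 * 3.3 * 10
VO2 = 148.1 mL/min


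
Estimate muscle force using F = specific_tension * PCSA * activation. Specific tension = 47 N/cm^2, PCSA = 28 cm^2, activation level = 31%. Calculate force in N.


F = sigma * PCSA * activation
F = 47 * 28 * 0.31
F = 408 N


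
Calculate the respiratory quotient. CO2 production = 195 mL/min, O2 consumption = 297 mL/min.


RQ = VCO2 / VO2
RQ = 195 / 297
RQ = 0.6566


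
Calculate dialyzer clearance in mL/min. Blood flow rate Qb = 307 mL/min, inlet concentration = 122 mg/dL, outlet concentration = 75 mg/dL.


K = Qb * (Cb_in - Cb_out) / Cb_in
K = 307 * (122 - 75) / 122
K = 118.3 mL/min


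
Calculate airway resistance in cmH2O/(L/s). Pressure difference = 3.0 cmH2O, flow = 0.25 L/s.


R = dP / flow
R = 3.0 / 0.25
R = 12 cmH2O/(L/s)


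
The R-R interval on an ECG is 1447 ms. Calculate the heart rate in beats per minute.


HR = 60 / RR_interval(s)
RR = 1447 ms = 1.447 s
HR = 60 / 1.447 = 41.47 bpm


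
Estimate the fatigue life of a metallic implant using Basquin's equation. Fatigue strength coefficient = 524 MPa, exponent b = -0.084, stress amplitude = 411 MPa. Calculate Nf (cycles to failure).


sigma_a = sigma_f' * (2Nf)^b
2Nf = (sigma_a/sigma_f')^(1/b)
2Nf = (411/524)^(1/-0.084)
2Nf = 18.022995
Nf = 9.011


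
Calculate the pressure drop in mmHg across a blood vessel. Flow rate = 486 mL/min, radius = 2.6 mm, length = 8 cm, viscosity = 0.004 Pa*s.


dP = 8*mu*L*Q / (pi*r^4)
Q = 486 mL/min = 8.1e-06 m^3/s
dP = 144.438 Pa = 144.438 / 133.322 mmHg = 1.083 mmHg


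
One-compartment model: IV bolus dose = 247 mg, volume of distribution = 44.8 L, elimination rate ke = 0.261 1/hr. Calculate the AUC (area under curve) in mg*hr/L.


C0 = Dose/Vd = 247/44.8 = 5.51339 mg/L
AUC = C0/ke = 5.51339/0.261
AUC = 21.12 mg*hr/L


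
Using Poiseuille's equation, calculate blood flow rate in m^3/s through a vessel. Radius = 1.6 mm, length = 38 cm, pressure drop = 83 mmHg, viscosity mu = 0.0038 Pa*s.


Q = pi*r^4*dP / (8*mu*L)
r = 0.0016 m, L = 0.38 m
dP = 83 mmHg = 11065.726 Pa
Q = 1.9722e-05 m^3/s


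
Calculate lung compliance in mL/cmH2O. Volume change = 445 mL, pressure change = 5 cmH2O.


C = dV / dP
C = 445 / 5
C = 89 mL/cmH2O


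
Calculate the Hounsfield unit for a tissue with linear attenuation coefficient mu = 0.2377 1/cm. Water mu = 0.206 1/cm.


HU = ((mu_tissue - mu_water) / mu_water) * 1000
HU = ((0.2377 - 0.206) / 0.206) * 1000
HU = 153.9


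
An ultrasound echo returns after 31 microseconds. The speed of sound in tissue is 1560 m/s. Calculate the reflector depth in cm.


depth = c * t / 2
t = 31 us = 3.1000e-05 s
depth = 1560 * 3.1000e-05 / 2
depth = 0.02418 m = 2.418 cm


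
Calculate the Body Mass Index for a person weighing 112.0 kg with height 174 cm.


BMI = weight / height^2
height = 174 cm = 1.74 m
BMI = 112.0 / 1.74^2
BMI = 36.99 kg/m^2


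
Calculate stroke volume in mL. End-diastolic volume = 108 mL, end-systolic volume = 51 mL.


SV = EDV - ESV
SV = 108 - 51
SV = 57 mL


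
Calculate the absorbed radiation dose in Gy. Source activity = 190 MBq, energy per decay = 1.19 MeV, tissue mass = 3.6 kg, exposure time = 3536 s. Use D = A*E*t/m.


A = 190 MBq = 1.9000e+08 Bq
E = 1.19 MeV = 1.90638e-13 J
D = A*E*t/m = 1.9000e+08*1.90638e-13*3536/3.6
D = 0.03558 Gy


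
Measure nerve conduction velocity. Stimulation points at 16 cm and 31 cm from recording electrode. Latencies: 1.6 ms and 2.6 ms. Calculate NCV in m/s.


Distance = (31 - 16) / 100 = 0.15 m
dt = (2.6 - 1.6) / 1000 = 0.001 s
NCV = dist / dt = 150 m/s


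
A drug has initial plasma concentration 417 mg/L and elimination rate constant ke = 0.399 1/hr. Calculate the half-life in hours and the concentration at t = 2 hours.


t_half = ln(2) / ke = 0.693147 / 0.399 = 1.737 hr
C(t) = C0 * exp(-ke*t) = 417 * exp(-0.399*2)
C(2) = 187.7 mg/L


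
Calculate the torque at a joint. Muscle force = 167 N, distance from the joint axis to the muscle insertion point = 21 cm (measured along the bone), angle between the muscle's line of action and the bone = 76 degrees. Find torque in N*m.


Torque = F * d * sin(theta)   (moment arm = d*sin(theta))
d = 21 cm = 0.21 m
Torque = 167 * 0.21 * sin(76)
Torque = 34.03 N*m


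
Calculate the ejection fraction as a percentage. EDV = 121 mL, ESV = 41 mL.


SV = EDV - ESV = 121 - 41 = 80 mL
EF = SV/EDV * 100 = 80/121 * 100
EF = 66.12%


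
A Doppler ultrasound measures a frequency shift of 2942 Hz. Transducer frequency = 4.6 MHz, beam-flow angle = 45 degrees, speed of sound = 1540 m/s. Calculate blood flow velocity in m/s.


v = fd * c / (2 * f0 * cos(theta))
v = 2942 * 1540 / (2 * 4.6000e+06 * cos(45))
v = 0.6965 m/s


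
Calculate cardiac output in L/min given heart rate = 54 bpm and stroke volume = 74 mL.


CO = HR * SV
CO = 54 * 74 / 1000
CO = 3.996 L/min


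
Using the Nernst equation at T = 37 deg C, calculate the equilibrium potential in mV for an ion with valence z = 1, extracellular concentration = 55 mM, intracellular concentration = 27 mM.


E = (RT/(zF)) * ln(C_out/C_in)
T = 37 + 273.15 = 310.15 K
E = (8.314 * 310.15 / (1 * 96485)) * ln(55/27)
E = 19.01 mV


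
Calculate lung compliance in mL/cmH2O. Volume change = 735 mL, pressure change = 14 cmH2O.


C = dV / dP
C = 735 / 14
C = 52.5 mL/cmH2O


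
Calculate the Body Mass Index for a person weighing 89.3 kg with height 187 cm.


BMI = weight / height^2
height = 187 cm = 1.87 m
BMI = 89.3 / 1.87^2
BMI = 25.54 kg/m^2


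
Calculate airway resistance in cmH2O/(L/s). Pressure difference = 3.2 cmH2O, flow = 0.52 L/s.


R = dP / flow
R = 3.2 / 0.52
R = 6.154 cmH2O/(L/s)


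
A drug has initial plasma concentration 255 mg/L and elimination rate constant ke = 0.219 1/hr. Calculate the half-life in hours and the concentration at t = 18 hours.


t_half = ln(2) / ke = 0.693147 / 0.219 = 3.165 hr
C(t) = C0 * exp(-ke*t) = 255 * exp(-0.219*18)
C(18) = 4.949 mg/L


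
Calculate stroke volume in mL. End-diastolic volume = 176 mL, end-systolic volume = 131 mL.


SV = EDV - ESV
SV = 176 - 131
SV = 45 mL


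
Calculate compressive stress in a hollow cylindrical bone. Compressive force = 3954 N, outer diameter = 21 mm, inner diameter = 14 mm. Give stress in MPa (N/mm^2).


A = pi*(r_o^2 - r_i^2)
r_o = 10.5 mm, r_i = 7 mm
A = 192.423 mm^2
sigma = F/A = 3954 / 192.423
sigma = 20.55 MPa


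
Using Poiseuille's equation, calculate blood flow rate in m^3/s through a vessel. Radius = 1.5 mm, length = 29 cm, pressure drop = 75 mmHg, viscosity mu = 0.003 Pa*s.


Q = pi*r^4*dP / (8*mu*L)
r = 0.0015 m, L = 0.29 m
dP = 75 mmHg = 9999.15 Pa
Q = 2.2849e-05 m^3/s


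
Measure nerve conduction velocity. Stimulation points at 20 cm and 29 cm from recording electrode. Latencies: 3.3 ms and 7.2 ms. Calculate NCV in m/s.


Distance = (29 - 20) / 100 = 0.09 m
dt = (7.2 - 3.3) / 1000 = 0.0039 s
NCV = dist / dt = 23.08 m/s


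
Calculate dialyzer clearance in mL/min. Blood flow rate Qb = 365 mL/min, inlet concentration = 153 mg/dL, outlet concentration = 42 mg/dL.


K = Qb * (Cb_in - Cb_out) / Cb_in
K = 365 * (153 - 42) / 153
K = 264.8 mL/min


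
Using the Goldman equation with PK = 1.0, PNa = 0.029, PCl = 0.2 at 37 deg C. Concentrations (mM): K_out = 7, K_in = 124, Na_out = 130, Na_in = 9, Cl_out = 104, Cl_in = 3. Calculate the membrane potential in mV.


Vm = (RT/F)*ln((PK*Ko + PNa*Nao + PCl*Cli)/(PK*Ki + PNa*Nai + PCl*Clo))
Numer = 11.37, Denom = 145.061
Vm = -68.05 mV


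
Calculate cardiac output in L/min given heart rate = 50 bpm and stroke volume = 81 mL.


CO = HR * SV
CO = 50 * 81 / 1000
CO = 4.05 L/min


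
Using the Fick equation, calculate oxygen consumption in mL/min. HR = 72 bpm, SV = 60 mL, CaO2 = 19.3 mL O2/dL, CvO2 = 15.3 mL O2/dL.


CO = HR*SV = 72*60/1000 = 4.32 L/min
a-v O2 diff = 19.3 - 15.3 = 4 mL/dL
VO2 = CO * (CaO2-CvO2) * 10 dL/L
VO2 = 4.32 * 4 * 10
VO2 = 172.8 mL/min


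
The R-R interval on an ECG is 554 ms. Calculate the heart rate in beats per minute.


HR = 60 / RR_interval(s)
RR = 554 ms = 0.554 s
HR = 60 / 0.554 = 108.3 bpm


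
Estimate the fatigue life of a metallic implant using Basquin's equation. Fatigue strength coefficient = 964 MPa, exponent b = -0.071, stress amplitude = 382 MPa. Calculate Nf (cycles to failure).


sigma_a = sigma_f' * (2Nf)^b
2Nf = (sigma_a/sigma_f')^(1/b)
2Nf = (382/964)^(1/-0.071)
2Nf = 459371.85
Nf = 2.297e+05


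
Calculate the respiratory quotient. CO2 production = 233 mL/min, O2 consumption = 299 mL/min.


RQ = VCO2 / VO2
RQ = 233 / 299
RQ = 0.7793


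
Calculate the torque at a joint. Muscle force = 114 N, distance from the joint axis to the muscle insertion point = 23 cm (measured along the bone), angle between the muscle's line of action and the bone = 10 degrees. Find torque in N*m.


Torque = F * d * sin(theta)   (moment arm = d*sin(theta))
d = 23 cm = 0.23 m
Torque = 114 * 0.23 * sin(10)
Torque = 4.553 N*m


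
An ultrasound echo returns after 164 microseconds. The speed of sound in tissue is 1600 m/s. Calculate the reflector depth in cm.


depth = c * t / 2
t = 164 us = 1.6400e-04 s
depth = 1600 * 1.6400e-04 / 2
depth = 0.1312 m = 13.12 cm


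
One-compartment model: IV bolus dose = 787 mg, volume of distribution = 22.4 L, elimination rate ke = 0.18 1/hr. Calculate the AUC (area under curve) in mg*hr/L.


C0 = Dose/Vd = 787/22.4 = 35.1339 mg/L
AUC = C0/ke = 35.1339/0.18
AUC = 195.2 mg*hr/L


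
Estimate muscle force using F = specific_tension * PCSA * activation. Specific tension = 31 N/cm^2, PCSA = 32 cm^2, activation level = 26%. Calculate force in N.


F = sigma * PCSA * activation
F = 31 * 32 * 0.26
F = 257.9 N


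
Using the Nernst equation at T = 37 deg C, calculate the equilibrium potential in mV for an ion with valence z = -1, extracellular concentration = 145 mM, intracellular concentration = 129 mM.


E = (RT/(zF)) * ln(C_out/C_in)
T = 37 + 273.15 = 310.15 K
E = (8.314 * 310.15 / (-1 * 96485)) * ln(145/129)
E = -3.125 mV


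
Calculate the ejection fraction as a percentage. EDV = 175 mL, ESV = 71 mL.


SV = EDV - ESV = 175 - 71 = 104 mL
EF = SV/EDV * 100 = 104/175 * 100
EF = 59.43%


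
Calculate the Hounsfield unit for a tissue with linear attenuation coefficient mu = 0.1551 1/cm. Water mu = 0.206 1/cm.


HU = ((mu_tissue - mu_water) / mu_water) * 1000
HU = ((0.1551 - 0.206) / 0.206) * 1000
HU = -247.1


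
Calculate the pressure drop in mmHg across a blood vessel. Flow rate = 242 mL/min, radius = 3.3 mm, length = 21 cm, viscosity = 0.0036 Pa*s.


dP = 8*mu*L*Q / (pi*r^4)
Q = 242 mL/min = 4.03333e-06 m^3/s
dP = 65.4742 Pa = 65.4742 / 133.322 mmHg = 0.4911 mmHg


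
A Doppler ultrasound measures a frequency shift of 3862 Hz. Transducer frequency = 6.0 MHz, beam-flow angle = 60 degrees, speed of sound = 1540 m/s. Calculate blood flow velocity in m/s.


v = fd * c / (2 * f0 * cos(theta))
v = 3862 * 1540 / (2 * 6.0000e+06 * cos(60))
v = 0.9912 m/s


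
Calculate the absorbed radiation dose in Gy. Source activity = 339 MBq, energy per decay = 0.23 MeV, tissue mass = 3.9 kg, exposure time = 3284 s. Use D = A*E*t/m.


A = 339 MBq = 3.3900e+08 Bq
E = 0.23 MeV = 3.6846e-14 J
D = A*E*t/m = 3.3900e+08*3.6846e-14*3284/3.9
D = 0.01052 Gy


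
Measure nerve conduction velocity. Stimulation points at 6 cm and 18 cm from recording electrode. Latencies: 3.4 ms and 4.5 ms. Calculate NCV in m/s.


Distance = (18 - 6) / 100 = 0.12 m
dt = (4.5 - 3.4) / 1000 = 0.0011 s
NCV = dist / dt = 109.1 m/s


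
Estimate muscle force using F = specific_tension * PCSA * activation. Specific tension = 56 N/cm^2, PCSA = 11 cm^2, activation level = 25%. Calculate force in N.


F = sigma * PCSA * activation
F = 56 * 11 * 0.25
F = 154 N


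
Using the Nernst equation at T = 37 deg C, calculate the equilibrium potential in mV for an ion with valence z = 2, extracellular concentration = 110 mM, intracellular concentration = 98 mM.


E = (RT/(zF)) * ln(C_out/C_in)
T = 37 + 273.15 = 310.15 K
E = (8.314 * 310.15 / (2 * 96485)) * ln(110/98)
E = 1.544 mV


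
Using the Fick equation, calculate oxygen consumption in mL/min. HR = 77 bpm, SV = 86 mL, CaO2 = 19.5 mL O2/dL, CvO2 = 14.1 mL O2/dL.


CO = HR*SV = 77*86/1000 = 6.622 L/min
a-v O2 diff = 19.5 - 14.1 = 5.4 mL/dL
VO2 = CO * (CaO2-CvO2) * 10 dL/L
VO2 = 6.622 * 5.4 * 10
VO2 = 357.6 mL/min


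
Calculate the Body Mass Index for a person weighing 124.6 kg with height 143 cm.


BMI = weight / height^2
height = 143 cm = 1.43 m
BMI = 124.6 / 1.43^2
BMI = 60.93 kg/m^2


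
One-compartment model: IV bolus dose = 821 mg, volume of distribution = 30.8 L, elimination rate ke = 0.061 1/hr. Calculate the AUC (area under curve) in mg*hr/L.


C0 = Dose/Vd = 821/30.8 = 26.6558 mg/L
AUC = C0/ke = 26.6558/0.061
AUC = 437 mg*hr/L


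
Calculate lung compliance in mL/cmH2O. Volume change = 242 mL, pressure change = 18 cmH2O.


C = dV / dP
C = 242 / 18
C = 13.44 mL/cmH2O


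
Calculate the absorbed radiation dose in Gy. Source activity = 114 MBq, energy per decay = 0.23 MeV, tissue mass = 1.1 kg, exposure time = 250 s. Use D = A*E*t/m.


A = 114 MBq = 1.1400e+08 Bq
E = 0.23 MeV = 3.6846e-14 J
D = A*E*t/m = 1.1400e+08*3.6846e-14*250/1.1
D = 9.5465e-04 Gy


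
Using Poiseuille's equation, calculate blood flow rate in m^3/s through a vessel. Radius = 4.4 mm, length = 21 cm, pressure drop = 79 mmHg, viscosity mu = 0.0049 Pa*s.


Q = pi*r^4*dP / (8*mu*L)
r = 0.0044 m, L = 0.21 m
dP = 79 mmHg = 10532.438 Pa
Q = 0.001507 m^3/s


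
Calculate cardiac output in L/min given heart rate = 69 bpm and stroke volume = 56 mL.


CO = HR * SV
CO = 69 * 56 / 1000
CO = 3.864 L/min


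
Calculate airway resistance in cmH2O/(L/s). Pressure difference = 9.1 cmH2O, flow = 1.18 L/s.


R = dP / flow
R = 9.1 / 1.18
R = 7.712 cmH2O/(L/s)


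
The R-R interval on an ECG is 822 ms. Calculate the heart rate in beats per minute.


HR = 60 / RR_interval(s)
RR = 822 ms = 0.822 s
HR = 60 / 0.822 = 72.99 bpm


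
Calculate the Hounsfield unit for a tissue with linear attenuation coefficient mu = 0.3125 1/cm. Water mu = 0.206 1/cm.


HU = ((mu_tissue - mu_water) / mu_water) * 1000
HU = ((0.3125 - 0.206) / 0.206) * 1000
HU = 517


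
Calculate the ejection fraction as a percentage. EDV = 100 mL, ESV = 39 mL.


SV = EDV - ESV = 100 - 39 = 61 mL
EF = SV/EDV * 100 = 61/100 * 100
EF = 61%


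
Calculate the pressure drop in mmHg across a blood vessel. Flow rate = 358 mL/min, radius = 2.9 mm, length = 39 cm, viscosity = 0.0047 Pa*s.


dP = 8*mu*L*Q / (pi*r^4)
Q = 358 mL/min = 5.96667e-06 m^3/s
dP = 393.77 Pa = 393.77 / 133.322 mmHg = 2.954 mmHg


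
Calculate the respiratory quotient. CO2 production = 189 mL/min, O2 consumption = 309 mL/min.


RQ = VCO2 / VO2
RQ = 189 / 309
RQ = 0.6117


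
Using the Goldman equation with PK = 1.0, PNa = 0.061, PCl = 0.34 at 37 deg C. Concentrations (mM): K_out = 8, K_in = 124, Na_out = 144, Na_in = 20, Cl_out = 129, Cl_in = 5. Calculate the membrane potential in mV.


Vm = (RT/F)*ln((PK*Ko + PNa*Nao + PCl*Cli)/(PK*Ki + PNa*Nai + PCl*Clo))
Numer = 18.484, Denom = 169.08
Vm = -59.16 mV


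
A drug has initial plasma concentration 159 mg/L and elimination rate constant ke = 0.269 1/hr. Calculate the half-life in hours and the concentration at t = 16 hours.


t_half = ln(2) / ke = 0.693147 / 0.269 = 2.577 hr
C(t) = C0 * exp(-ke*t) = 159 * exp(-0.269*16)
C(16) = 2.149 mg/L


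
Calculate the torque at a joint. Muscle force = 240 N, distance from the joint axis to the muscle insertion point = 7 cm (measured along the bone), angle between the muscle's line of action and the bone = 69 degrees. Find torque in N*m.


Torque = F * d * sin(theta)   (moment arm = d*sin(theta))
d = 7 cm = 0.07 m
Torque = 240 * 0.07 * sin(69)
Torque = 15.68 N*m


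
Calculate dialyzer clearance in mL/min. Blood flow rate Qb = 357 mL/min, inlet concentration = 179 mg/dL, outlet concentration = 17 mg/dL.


K = Qb * (Cb_in - Cb_out) / Cb_in
K = 357 * (179 - 17) / 179
K = 323.1 mL/min


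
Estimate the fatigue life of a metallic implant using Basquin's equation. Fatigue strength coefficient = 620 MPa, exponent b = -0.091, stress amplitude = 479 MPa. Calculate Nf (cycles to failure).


sigma_a = sigma_f' * (2Nf)^b
2Nf = (sigma_a/sigma_f')^(1/b)
2Nf = (479/620)^(1/-0.091)
2Nf = 17.036742
Nf = 8.518


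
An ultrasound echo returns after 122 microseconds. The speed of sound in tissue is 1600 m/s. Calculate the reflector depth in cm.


depth = c * t / 2
t = 122 us = 1.2200e-04 s
depth = 1600 * 1.2200e-04 / 2
depth = 0.0976 m = 9.76 cm


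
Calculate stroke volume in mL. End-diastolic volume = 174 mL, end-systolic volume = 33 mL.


SV = EDV - ESV
SV = 174 - 33
SV = 141 mL


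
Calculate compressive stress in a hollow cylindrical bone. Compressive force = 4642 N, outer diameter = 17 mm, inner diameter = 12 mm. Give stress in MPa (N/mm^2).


A = pi*(r_o^2 - r_i^2)
r_o = 8.5 mm, r_i = 6 mm
A = 113.883 mm^2
sigma = F/A = 4642 / 113.883
sigma = 40.76 MPa


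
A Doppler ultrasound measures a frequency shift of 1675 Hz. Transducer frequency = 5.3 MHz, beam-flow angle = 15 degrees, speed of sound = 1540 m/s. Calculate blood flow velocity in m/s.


v = fd * c / (2 * f0 * cos(theta))
v = 1675 * 1540 / (2 * 5.3000e+06 * cos(15))
v = 0.2519 m/s


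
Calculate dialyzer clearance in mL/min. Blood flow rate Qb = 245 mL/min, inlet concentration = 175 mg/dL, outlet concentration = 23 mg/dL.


K = Qb * (Cb_in - Cb_out) / Cb_in
K = 245 * (175 - 23) / 175
K = 212.8 mL/min


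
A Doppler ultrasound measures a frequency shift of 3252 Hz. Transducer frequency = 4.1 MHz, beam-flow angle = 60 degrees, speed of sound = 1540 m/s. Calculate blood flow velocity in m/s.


v = fd * c / (2 * f0 * cos(theta))
v = 3252 * 1540 / (2 * 4.1000e+06 * cos(60))
v = 1.221 m/s


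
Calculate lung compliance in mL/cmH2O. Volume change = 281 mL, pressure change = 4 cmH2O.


C = dV / dP
C = 281 / 4
C = 70.25 mL/cmH2O


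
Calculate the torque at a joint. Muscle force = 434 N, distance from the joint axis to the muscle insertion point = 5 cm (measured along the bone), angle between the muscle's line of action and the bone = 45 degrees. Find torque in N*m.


Torque = F * d * sin(theta)   (moment arm = d*sin(theta))
d = 5 cm = 0.05 m
Torque = 434 * 0.05 * sin(45)
Torque = 15.34 N*m


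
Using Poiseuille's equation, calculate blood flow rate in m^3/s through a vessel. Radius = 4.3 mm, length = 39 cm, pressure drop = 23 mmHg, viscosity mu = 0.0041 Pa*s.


Q = pi*r^4*dP / (8*mu*L)
r = 0.0043 m, L = 0.39 m
dP = 23 mmHg = 3066.406 Pa
Q = 2.5746e-04 m^3/s


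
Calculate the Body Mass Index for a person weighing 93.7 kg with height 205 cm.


BMI = weight / height^2
height = 205 cm = 2.05 m
BMI = 93.7 / 2.05^2
BMI = 22.3 kg/m^2


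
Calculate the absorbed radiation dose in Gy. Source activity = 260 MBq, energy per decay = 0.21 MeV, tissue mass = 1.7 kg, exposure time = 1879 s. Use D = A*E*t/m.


A = 260 MBq = 2.6000e+08 Bq
E = 0.21 MeV = 3.3642e-14 J
D = A*E*t/m = 2.6000e+08*3.3642e-14*1879/1.7
D = 0.009668 Gy


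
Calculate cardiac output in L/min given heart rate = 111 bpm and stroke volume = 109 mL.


CO = HR * SV
CO = 111 * 109 / 1000
CO = 12.1 L/min


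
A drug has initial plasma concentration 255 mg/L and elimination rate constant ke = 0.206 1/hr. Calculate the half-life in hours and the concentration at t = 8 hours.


t_half = ln(2) / ke = 0.693147 / 0.206 = 3.365 hr
C(t) = C0 * exp(-ke*t) = 255 * exp(-0.206*8)
C(8) = 49.07 mg/L


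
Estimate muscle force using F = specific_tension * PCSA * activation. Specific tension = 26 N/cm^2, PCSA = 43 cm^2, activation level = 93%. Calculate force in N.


F = sigma * PCSA * activation
F = 26 * 43 * 0.93
F = 1040 N


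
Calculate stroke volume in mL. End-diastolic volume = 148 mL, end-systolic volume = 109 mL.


SV = EDV - ESV
SV = 148 - 109
SV = 39 mL


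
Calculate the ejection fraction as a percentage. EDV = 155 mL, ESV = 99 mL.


SV = EDV - ESV = 155 - 99 = 56 mL
EF = SV/EDV * 100 = 56/155 * 100
EF = 36.13%


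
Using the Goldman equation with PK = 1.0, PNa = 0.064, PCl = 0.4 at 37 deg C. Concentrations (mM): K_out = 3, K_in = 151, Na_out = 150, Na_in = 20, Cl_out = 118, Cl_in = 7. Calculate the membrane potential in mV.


Vm = (RT/F)*ln((PK*Ko + PNa*Nao + PCl*Cli)/(PK*Ki + PNa*Nai + PCl*Clo))
Numer = 15.4, Denom = 199.48
Vm = -68.45 mV


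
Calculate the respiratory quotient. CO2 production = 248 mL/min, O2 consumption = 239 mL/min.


RQ = VCO2 / VO2
RQ = 248 / 239
RQ = 1.038


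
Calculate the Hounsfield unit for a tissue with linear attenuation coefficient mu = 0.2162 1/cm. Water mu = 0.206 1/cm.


HU = ((mu_tissue - mu_water) / mu_water) * 1000
HU = ((0.2162 - 0.206) / 0.206) * 1000
HU = 49.51


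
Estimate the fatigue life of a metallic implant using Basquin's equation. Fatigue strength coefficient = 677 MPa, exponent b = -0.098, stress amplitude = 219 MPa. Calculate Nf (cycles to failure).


sigma_a = sigma_f' * (2Nf)^b
2Nf = (sigma_a/sigma_f')^(1/b)
2Nf = (219/677)^(1/-0.098)
2Nf = 100340.22
Nf = 5.017e+04


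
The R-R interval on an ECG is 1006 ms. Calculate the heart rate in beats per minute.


HR = 60 / RR_interval(s)
RR = 1006 ms = 1.006 s
HR = 60 / 1.006 = 59.64 bpm


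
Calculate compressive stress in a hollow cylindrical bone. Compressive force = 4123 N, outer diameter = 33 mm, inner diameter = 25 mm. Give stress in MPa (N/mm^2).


A = pi*(r_o^2 - r_i^2)
r_o = 16.5 mm, r_i = 12.5 mm
A = 364.425 mm^2
sigma = F/A = 4123 / 364.425
sigma = 11.31 MPa


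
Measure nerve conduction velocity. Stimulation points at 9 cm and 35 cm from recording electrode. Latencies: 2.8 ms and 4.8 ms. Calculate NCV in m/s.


Distance = (35 - 9) / 100 = 0.26 m
dt = (4.8 - 2.8) / 1000 = 0.002 s
NCV = dist / dt = 130 m/s


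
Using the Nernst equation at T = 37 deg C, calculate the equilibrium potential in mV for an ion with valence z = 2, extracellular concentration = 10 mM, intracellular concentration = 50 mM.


E = (RT/(zF)) * ln(C_out/C_in)
T = 37 + 273.15 = 310.15 K
E = (8.314 * 310.15 / (2 * 96485)) * ln(10/50)
E = -21.51 mV


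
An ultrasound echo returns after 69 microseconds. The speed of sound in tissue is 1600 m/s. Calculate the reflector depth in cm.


depth = c * t / 2
t = 69 us = 6.9000e-05 s
depth = 1600 * 6.9000e-05 / 2
depth = 0.0552 m = 5.52 cm


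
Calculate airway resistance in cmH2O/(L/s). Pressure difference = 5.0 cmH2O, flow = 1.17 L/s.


R = dP / flow
R = 5.0 / 1.17
R = 4.274 cmH2O/(L/s)


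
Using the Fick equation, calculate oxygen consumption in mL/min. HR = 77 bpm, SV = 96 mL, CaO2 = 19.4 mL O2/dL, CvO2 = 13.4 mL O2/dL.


CO = HR*SV = 77*96/1000 = 7.392 L/min
a-v O2 diff = 19.4 - 13.4 = 6 mL/dL
VO2 = CO * (CaO2-CvO2) * 10 dL/L
VO2 = 7.392 * 6 * 10
VO2 = 443.5 mL/min


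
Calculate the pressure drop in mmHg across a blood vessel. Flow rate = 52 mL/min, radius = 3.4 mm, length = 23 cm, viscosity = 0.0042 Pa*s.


dP = 8*mu*L*Q / (pi*r^4)
Q = 52 mL/min = 8.66667e-07 m^3/s
dP = 15.9534 Pa = 15.9534 / 133.322 mmHg = 0.1197 mmHg


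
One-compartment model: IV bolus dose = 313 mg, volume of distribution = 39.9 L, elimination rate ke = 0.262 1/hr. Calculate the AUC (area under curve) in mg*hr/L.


C0 = Dose/Vd = 313/39.9 = 7.84461 mg/L
AUC = C0/ke = 7.84461/0.262
AUC = 29.94 mg*hr/L


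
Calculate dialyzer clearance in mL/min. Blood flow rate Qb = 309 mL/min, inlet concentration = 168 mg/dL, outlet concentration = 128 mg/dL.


K = Qb * (Cb_in - Cb_out) / Cb_in
K = 309 * (168 - 128) / 168
K = 73.57 mL/min


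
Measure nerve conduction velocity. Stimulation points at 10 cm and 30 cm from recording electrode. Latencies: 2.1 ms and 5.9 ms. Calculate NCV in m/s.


Distance = (30 - 10) / 100 = 0.2 m
dt = (5.9 - 2.1) / 1000 = 0.0038 s
NCV = dist / dt = 52.63 m/s


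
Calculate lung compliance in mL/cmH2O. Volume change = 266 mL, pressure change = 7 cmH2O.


C = dV / dP
C = 266 / 7
C = 38 mL/cmH2O


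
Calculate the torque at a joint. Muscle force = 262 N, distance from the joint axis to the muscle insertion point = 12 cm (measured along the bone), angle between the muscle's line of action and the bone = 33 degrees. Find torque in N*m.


Torque = F * d * sin(theta)   (moment arm = d*sin(theta))
d = 12 cm = 0.12 m
Torque = 262 * 0.12 * sin(33)
Torque = 17.12 N*m


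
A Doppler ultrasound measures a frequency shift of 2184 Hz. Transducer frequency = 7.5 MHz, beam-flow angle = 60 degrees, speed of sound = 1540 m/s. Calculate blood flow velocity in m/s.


v = fd * c / (2 * f0 * cos(theta))
v = 2184 * 1540 / (2 * 7.5000e+06 * cos(60))
v = 0.4484 m/s


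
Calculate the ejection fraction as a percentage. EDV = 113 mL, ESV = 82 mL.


SV = EDV - ESV = 113 - 82 = 31 mL
EF = SV/EDV * 100 = 31/113 * 100
EF = 27.43%


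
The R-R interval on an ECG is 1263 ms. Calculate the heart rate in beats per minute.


HR = 60 / RR_interval(s)
RR = 1263 ms = 1.263 s
HR = 60 / 1.263 = 47.51 bpm


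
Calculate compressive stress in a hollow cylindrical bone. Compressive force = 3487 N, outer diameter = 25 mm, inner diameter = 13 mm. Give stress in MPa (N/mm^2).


A = pi*(r_o^2 - r_i^2)
r_o = 12.5 mm, r_i = 6.5 mm
A = 358.142 mm^2
sigma = F/A = 3487 / 358.142
sigma = 9.736 MPa


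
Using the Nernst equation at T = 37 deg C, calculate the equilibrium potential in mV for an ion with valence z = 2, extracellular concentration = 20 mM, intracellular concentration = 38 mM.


E = (RT/(zF)) * ln(C_out/C_in)
T = 37 + 273.15 = 310.15 K
E = (8.314 * 310.15 / (2 * 96485)) * ln(20/38)
E = -8.577 mV


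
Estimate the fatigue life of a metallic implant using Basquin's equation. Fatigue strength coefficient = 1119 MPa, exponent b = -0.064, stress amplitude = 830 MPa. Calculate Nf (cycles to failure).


sigma_a = sigma_f' * (2Nf)^b
2Nf = (sigma_a/sigma_f')^(1/b)
2Nf = (830/1119)^(1/-0.064)
2Nf = 106.5062
Nf = 53.25


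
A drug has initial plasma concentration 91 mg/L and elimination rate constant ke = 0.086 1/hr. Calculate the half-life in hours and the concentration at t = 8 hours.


t_half = ln(2) / ke = 0.693147 / 0.086 = 8.06 hr
C(t) = C0 * exp(-ke*t) = 91 * exp(-0.086*8)
C(8) = 45.73 mg/L


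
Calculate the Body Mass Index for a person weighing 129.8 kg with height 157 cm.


BMI = weight / height^2
height = 157 cm = 1.57 m
BMI = 129.8 / 1.57^2
BMI = 52.66 kg/m^2


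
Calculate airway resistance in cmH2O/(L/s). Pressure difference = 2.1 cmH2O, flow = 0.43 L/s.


R = dP / flow
R = 2.1 / 0.43
R = 4.884 cmH2O/(L/s)


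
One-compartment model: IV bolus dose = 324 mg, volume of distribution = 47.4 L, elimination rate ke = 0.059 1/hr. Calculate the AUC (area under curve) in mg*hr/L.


C0 = Dose/Vd = 324/47.4 = 6.83544 mg/L
AUC = C0/ke = 6.83544/0.059
AUC = 115.9 mg*hr/L


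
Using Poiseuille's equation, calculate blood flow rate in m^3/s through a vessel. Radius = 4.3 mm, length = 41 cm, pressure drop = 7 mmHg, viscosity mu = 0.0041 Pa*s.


Q = pi*r^4*dP / (8*mu*L)
r = 0.0043 m, L = 0.41 m
dP = 7 mmHg = 933.254 Pa
Q = 7.4536e-05 m^3/s
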